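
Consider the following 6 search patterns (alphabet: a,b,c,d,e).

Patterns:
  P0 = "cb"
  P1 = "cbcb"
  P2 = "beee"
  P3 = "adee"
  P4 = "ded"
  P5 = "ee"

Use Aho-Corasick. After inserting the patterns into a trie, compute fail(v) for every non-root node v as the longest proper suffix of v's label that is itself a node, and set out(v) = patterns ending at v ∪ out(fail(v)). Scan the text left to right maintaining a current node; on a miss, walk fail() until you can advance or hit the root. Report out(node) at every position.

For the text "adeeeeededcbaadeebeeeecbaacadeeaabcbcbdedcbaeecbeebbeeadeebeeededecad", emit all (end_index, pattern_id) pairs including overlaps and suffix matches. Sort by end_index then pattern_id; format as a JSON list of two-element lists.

Build automaton:
Trie nodes:
  0='ε' goto a→9 b→5 c→1 d→13 e→16
  1='c' goto b→2
  2='cb' goto c→3  [P0 ends]
  3='cbc' goto b→4
  4='cbcb' goto ·  [P1 ends]
  5='b' goto e→6
  6='be' goto e→7
  7='bee' goto e→8
  8='beee' goto ·  [P2 ends]
  9='a' goto d→10
  10='ad' goto e→11
  11='ade' goto e→12
  12='adee' goto ·  [P3 ends]
  13='d' goto e→14
  14='de' goto d→15
  15='ded' goto ·  [P4 ends]
  16='e' goto e→17
  17='ee' goto ·  [P5 ends]

Failure links (BFS by depth):
  n1('c'): parent n0 fail=0; on 'c' 0 → fail=0;  out ∅∪∅=∅
  n5('b'): parent n0 fail=0; on 'b' 0 → fail=0;  out ∅∪∅=∅
  n9('a'): parent n0 fail=0; on 'a' 0 → fail=0;  out ∅∪∅=∅
  n13('d'): parent n0 fail=0; on 'd' 0 → fail=0;  out ∅∪∅=∅
  n16('e'): parent n0 fail=0; on 'e' 0 → fail=0;  out ∅∪∅=∅
  n2('cb'): parent n1 fail=0; on 'b' 0 → fail=5;  out {0}∪∅={0}
  n6('be'): parent n5 fail=0; on 'e' 0 → fail=16;  out ∅∪∅=∅
  n10('ad'): parent n9 fail=0; on 'd' 0 → fail=13;  out ∅∪∅=∅
  n14('de'): parent n13 fail=0; on 'e' 0 → fail=16;  out ∅∪∅=∅
  n17('ee'): parent n16 fail=0; on 'e' 0 → fail=16;  out {5}∪∅={5}
  n3('cbc'): parent n2 fail=5; on 'c' 5→0 → fail=1;  out ∅∪∅=∅
  n7('bee'): parent n6 fail=16; on 'e' 16 → fail=17;  out ∅∪{5}={5}
  n11('ade'): parent n10 fail=13; on 'e' 13 → fail=14;  out ∅∪∅=∅
  n15('ded'): parent n14 fail=16; on 'd' 16→0 → fail=13;  out {4}∪∅={4}
  n4('cbcb'): parent n3 fail=1; on 'b' 1 → fail=2;  out {1}∪{0}={0,1}
  n8('beee'): parent n7 fail=17; on 'e' 17→16 → fail=17;  out {2}∪{5}={2,5}
  n12('adee'): parent n11 fail=14; on 'e' 14→16 → fail=17;  out {3}∪{5}={3,5}

Text stream:
[0] read 'a'  n0⇒n9
[1] read 'd'  n9⇒n10
[2] read 'e'  n10⇒n11
[3] read 'e'  n11⇒n12  → match P3@[0:3],P5@[2:3]
[4] read 'e'  n12⇒n17 ·f  → match P5@[3:4]
[5] read 'e'  n17⇒n17 ·f  → match P5@[4:5]
[6] read 'e'  n17⇒n17 ·f  → match P5@[5:6]
[7] read 'd'  n17⇒n13 ·f
[8] read 'e'  n13⇒n14
[9] read 'd'  n14⇒n15  → match P4@[7:9]
[10] read 'c'  n15⇒n1 ·f
[11] read 'b'  n1⇒n2  → match P0@[10:11]
[12] read 'a'  n2⇒n9 ·f
[13] read 'a'  n9⇒n9 ·f
[14] read 'd'  n9⇒n10
[15] read 'e'  n10⇒n11
[16] read 'e'  n11⇒n12  → match P3@[13:16],P5@[15:16]
[17] read 'b'  n12⇒n5 ·f
[18] read 'e'  n5⇒n6
[19] read 'e'  n6⇒n7  → match P5@[18:19]
[20] read 'e'  n7⇒n8  → match P2@[17:20],P5@[19:20]
[21] read 'e'  n8⇒n17 ·f  → match P5@[20:21]
[22] read 'c'  n17⇒n1 ·f
[23] read 'b'  n1⇒n2  → match P0@[22:23]
[24] read 'a'  n2⇒n9 ·f
[25] read 'a'  n9⇒n9 ·f
[26] read 'c'  n9⇒n1 ·f
[27] read 'a'  n1⇒n9 ·f
[28] read 'd'  n9⇒n10
[29] read 'e'  n10⇒n11
[30] read 'e'  n11⇒n12  → match P3@[27:30],P5@[29:30]
[31] read 'a'  n12⇒n9 ·f
[32] read 'a'  n9⇒n9 ·f
[33] read 'b'  n9⇒n5 ·f
[34] read 'c'  n5⇒n1 ·f
[35] read 'b'  n1⇒n2  → match P0@[34:35]
[36] read 'c'  n2⇒n3
[37] read 'b'  n3⇒n4  → match P0@[36:37],P1@[34:37]
[38] read 'd'  n4⇒n13 ·f
[39] read 'e'  n13⇒n14
[40] read 'd'  n14⇒n15  → match P4@[38:40]
[41] read 'c'  n15⇒n1 ·f
[42] read 'b'  n1⇒n2  → match P0@[41:42]
[43] read 'a'  n2⇒n9 ·f
[44] read 'e'  n9⇒n16 ·f
[45] read 'e'  n16⇒n17  → match P5@[44:45]
[46] read 'c'  n17⇒n1 ·f
[47] read 'b'  n1⇒n2  → match P0@[46:47]
[48] read 'e'  n2⇒n6 ·f
[49] read 'e'  n6⇒n7  → match P5@[48:49]
[50] read 'b'  n7⇒n5 ·f
[51] read 'b'  n5⇒n5 ·f
[52] read 'e'  n5⇒n6
[53] read 'e'  n6⇒n7  → match P5@[52:53]
[54] read 'a'  n7⇒n9 ·f
[55] read 'd'  n9⇒n10
[56] read 'e'  n10⇒n11
[57] read 'e'  n11⇒n12  → match P3@[54:57],P5@[56:57]
[58] read 'b'  n12⇒n5 ·f
[59] read 'e'  n5⇒n6
[60] read 'e'  n6⇒n7  → match P5@[59:60]
[61] read 'e'  n7⇒n8  → match P2@[58:61],P5@[60:61]
[62] read 'd'  n8⇒n13 ·f
[63] read 'e'  n13⇒n14
[64] read 'd'  n14⇒n15  → match P4@[62:64]
[65] read 'e'  n15⇒n14 ·f
[66] read 'c'  n14⇒n1 ·f
[67] read 'a'  n1⇒n9 ·f
[68] read 'd'  n9⇒n10

Result: [[3,3],[3,5],[4,5],[5,5],[6,5],[9,4],[11,0],[16,3],[16,5],[19,5],[20,2],[20,5],[21,5],[23,0],[30,3],[30,5],[35,0],[37,0],[37,1],[40,4],[42,0],[45,5],[47,0],[49,5],[53,5],[57,3],[57,5],[60,5],[61,2],[61,5],[64,4]]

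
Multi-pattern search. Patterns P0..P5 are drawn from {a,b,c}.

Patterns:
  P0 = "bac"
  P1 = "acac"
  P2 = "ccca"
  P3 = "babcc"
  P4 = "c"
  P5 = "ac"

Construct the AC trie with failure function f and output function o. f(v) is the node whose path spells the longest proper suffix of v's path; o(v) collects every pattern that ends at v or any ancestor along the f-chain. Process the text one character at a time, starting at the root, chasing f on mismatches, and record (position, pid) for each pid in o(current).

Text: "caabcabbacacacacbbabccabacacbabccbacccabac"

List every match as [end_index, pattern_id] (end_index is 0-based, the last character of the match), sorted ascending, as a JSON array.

Construct AC machine:
Trie nodes:
  n0 'ε': a→4 b→1 c→8
  n1 'b': a→2
  n2 'ba': b→12 c→3
  n3 'bac': ·  ←P0
  n4 'a': c→5
  n5 'ac': a→6  ←P5
  n6 'aca': c→7
  n7 'acac': ·  ←P1
  n8 'c': c→9  ←P4
  n9 'cc': c→10
  n10 'ccc': a→11
  n11 'ccca': ·  ←P2
  n12 'bab': c→13
  n13 'babc': c→14
  n14 'babcc': ·  ←P3

BFS fail/out derivation:
  fail(1) 'b': from fail(0)=0 chase 'b': 0 ⇒ 0;  out=∅∪out(0)=∅
  fail(4) 'a': from fail(0)=0 chase 'a': 0 ⇒ 0;  out=∅∪out(0)=∅
  fail(8) 'c': from fail(0)=0 chase 'c': 0 ⇒ 0;  out={4}∪out(0)={4}
  fail(2) 'ba': from fail(1)=0 chase 'a': 0 ⇒ 4;  out=∅∪out(4)=∅
  fail(5) 'ac': from fail(4)=0 chase 'c': 0 ⇒ 8;  out={5}∪out(8)={4,5}
  fail(9) 'cc': from fail(8)=0 chase 'c': 0 ⇒ 8;  out=∅∪out(8)={4}
  fail(3) 'bac': from fail(2)=4 chase 'c': 4 ⇒ 5;  out={0}∪out(5)={0,4,5}
  fail(6) 'aca': from fail(5)=8 chase 'a': 8→0 ⇒ 4;  out=∅∪out(4)=∅
  fail(10) 'ccc': from fail(9)=8 chase 'c': 8 ⇒ 9;  out=∅∪out(9)={4}
  fail(12) 'bab': from fail(2)=4 chase 'b': 4→0 ⇒ 1;  out=∅∪out(1)=∅
  fail(7) 'acac': from fail(6)=4 chase 'c': 4 ⇒ 5;  out={1}∪out(5)={1,4,5}
  fail(11) 'ccca': from fail(10)=9 chase 'a': 9→8→0 ⇒ 4;  out={2}∪out(4)={2}
  fail(13) 'babc': from fail(12)=1 chase 'c': 1→0 ⇒ 8;  out=∅∪out(8)={4}
  fail(14) 'babcc': from fail(13)=8 chase 'c': 8 ⇒ 9;  out={3}∪out(9)={3,4}

Scan:
[0] read 'c'  n0⇒n8  → match P4@[0:0]
[1] read 'a'  n8⇒n4 ·f
[2] read 'a'  n4⇒n4 ·f
[3] read 'b'  n4⇒n1 ·f
[4] read 'c'  n1⇒n8 ·f  → match P4@[4:4]
[5] read 'a'  n8⇒n4 ·f
[6] read 'b'  n4⇒n1 ·f
[7] read 'b'  n1⇒n1 ·f
[8] read 'a'  n1⇒n2
[9] read 'c'  n2⇒n3  → match P0@[7:9],P4@[9:9],P5@[8:9]
[10] read 'a'  n3⇒n6 ·f
[11] read 'c'  n6⇒n7  → match P1@[8:11],P4@[11:11],P5@[10:11]
[12] read 'a'  n7⇒n6 ·f
[13] read 'c'  n6⇒n7  → match P1@[10:13],P4@[13:13],P5@[12:13]
[14] read 'a'  n7⇒n6 ·f
[15] read 'c'  n6⇒n7  → match P1@[12:15],P4@[15:15],P5@[14:15]
[16] read 'b'  n7⇒n1 ·f
[17] read 'b'  n1⇒n1 ·f
[18] read 'a'  n1⇒n2
[19] read 'b'  n2⇒n12
[20] read 'c'  n12⇒n13  → match P4@[20:20]
[21] read 'c'  n13⇒n14  → match P3@[17:21],P4@[21:21]
[22] read 'a'  n14⇒n4 ·f
[23] read 'b'  n4⇒n1 ·f
[24] read 'a'  n1⇒n2
[25] read 'c'  n2⇒n3  → match P0@[23:25],P4@[25:25],P5@[24:25]
[26] read 'a'  n3⇒n6 ·f
[27] read 'c'  n6⇒n7  → match P1@[24:27],P4@[27:27],P5@[26:27]
[28] read 'b'  n7⇒n1 ·f
[29] read 'a'  n1⇒n2
[30] read 'b'  n2⇒n12
[31] read 'c'  n12⇒n13  → match P4@[31:31]
[32] read 'c'  n13⇒n14  → match P3@[28:32],P4@[32:32]
[33] read 'b'  n14⇒n1 ·f
[34] read 'a'  n1⇒n2
[35] read 'c'  n2⇒n3  → match P0@[33:35],P4@[35:35],P5@[34:35]
[36] read 'c'  n3⇒n9 ·f  → match P4@[36:36]
[37] read 'c'  n9⇒n10  → match P4@[37:37]
[38] read 'a'  n10⇒n11  → match P2@[35:38]
[39] read 'b'  n11⇒n1 ·f
[40] read 'a'  n1⇒n2
[41] read 'c'  n2⇒n3  → match P0@[39:41],P4@[41:41],P5@[40:41]

Result: [[0,4],[4,4],[9,0],[9,4],[9,5],[11,1],[11,4],[11,5],[13,1],[13,4],[13,5],[15,1],[15,4],[15,5],[20,4],[21,3],[21,4],[25,0],[25,4],[25,5],[27,1],[27,4],[27,5],[31,4],[32,3],[32,4],[35,0],[35,4],[35,5],[36,4],[37,4],[38,2],[41,0],[41,4],[41,5]]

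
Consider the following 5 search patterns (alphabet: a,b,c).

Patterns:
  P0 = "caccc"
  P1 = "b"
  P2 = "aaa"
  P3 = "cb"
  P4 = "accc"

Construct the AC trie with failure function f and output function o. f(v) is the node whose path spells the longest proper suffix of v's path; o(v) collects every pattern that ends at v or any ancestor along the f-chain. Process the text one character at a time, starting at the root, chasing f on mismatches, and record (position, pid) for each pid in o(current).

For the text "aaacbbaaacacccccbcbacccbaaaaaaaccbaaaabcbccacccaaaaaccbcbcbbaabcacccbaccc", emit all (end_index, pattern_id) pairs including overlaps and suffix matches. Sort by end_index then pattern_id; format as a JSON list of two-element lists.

Construct AC machine:
Trie (insert patterns):
  n0 'ε': a→7 b→6 c→1
  n1 'c': a→2 b→10
  n2 'ca': c→3
  n3 'cac': c→4
  n4 'cacc': c→5
  n5 'caccc': ·  ←P0
  n6 'b': ·  ←P1
  n7 'a': a→8 c→11
  n8 'aa': a→9
  n9 'aaa': ·  ←P2
  n10 'cb': ·  ←P3
  n11 'ac': c→12
  n12 'acc': c→13
  n13 'accc': ·  ←P4

Failure links (BFS by depth):
  n1('c'): parent n0 fail=0; on 'c' 0 → fail=0;  out ∅∪∅=∅
  n6('b'): parent n0 fail=0; on 'b' 0 → fail=0;  out {1}∪∅={1}
  n7('a'): parent n0 fail=0; on 'a' 0 → fail=0;  out ∅∪∅=∅
  n2('ca'): parent n1 fail=0; on 'a' 0 → fail=7;  out ∅∪∅=∅
  n8('aa'): parent n7 fail=0; on 'a' 0 → fail=7;  out ∅∪∅=∅
  n10('cb'): parent n1 fail=0; on 'b' 0 → fail=6;  out {3}∪{1}={1,3}
  n11('ac'): parent n7 fail=0; on 'c' 0 → fail=1;  out ∅∪∅=∅
  n3('cac'): parent n2 fail=7; on 'c' 7 → fail=11;  out ∅∪∅=∅
  n9('aaa'): parent n8 fail=7; on 'a' 7 → fail=8;  out {2}∪∅={2}
  n12('acc'): parent n11 fail=1; on 'c' 1→0 → fail=1;  out ∅∪∅=∅
  n4('cacc'): parent n3 fail=11; on 'c' 11 → fail=12;  out ∅∪∅=∅
  n13('accc'): parent n12 fail=1; on 'c' 1→0 → fail=1;  out {4}∪∅={4}
  n5('caccc'): parent n4 fail=12; on 'c' 12 → fail=13;  out {0}∪{4}={0,4}

Run:
pos 0 'a': at 7
pos 1 'a': at 8
pos 2 'a': at 9  emit P2@[0:2]
pos 3 'c': at 11 (fail-walked)
pos 4 'b': at 10 (fail-walked)  emit P1@[4:4],P3@[3:4]
pos 5 'b': at 6 (fail-walked)  emit P1@[5:5]
pos 6 'a': at 7 (fail-walked)
pos 7 'a': at 8
pos 8 'a': at 9  emit P2@[6:8]
pos 9 'c': at 11 (fail-walked)
pos 10 'a': at 2 (fail-walked)
pos 11 'c': at 3
pos 12 'c': at 4
pos 13 'c': at 5  emit P0@[9:13],P4@[10:13]
pos 14 'c': at 1 (fail-walked)
pos 15 'c': at 1 (fail-walked)
pos 16 'b': at 10  emit P1@[16:16],P3@[15:16]
pos 17 'c': at 1 (fail-walked)
pos 18 'b': at 10  emit P1@[18:18],P3@[17:18]
pos 19 'a': at 7 (fail-walked)
pos 20 'c': at 11
pos 21 'c': at 12
pos 22 'c': at 13  emit P4@[19:22]
pos 23 'b': at 10 (fail-walked)  emit P1@[23:23],P3@[22:23]
pos 24 'a': at 7 (fail-walked)
pos 25 'a': at 8
pos 26 'a': at 9  emit P2@[24:26]
pos 27 'a': at 9 (fail-walked)  emit P2@[25:27]
pos 28 'a': at 9 (fail-walked)  emit P2@[26:28]
pos 29 'a': at 9 (fail-walked)  emit P2@[27:29]
pos 30 'a': at 9 (fail-walked)  emit P2@[28:30]
pos 31 'c': at 11 (fail-walked)
pos 32 'c': at 12
pos 33 'b': at 10 (fail-walked)  emit P1@[33:33],P3@[32:33]
pos 34 'a': at 7 (fail-walked)
pos 35 'a': at 8
pos 36 'a': at 9  emit P2@[34:36]
pos 37 'a': at 9 (fail-walked)  emit P2@[35:37]
pos 38 'b': at 6 (fail-walked)  emit P1@[38:38]
pos 39 'c': at 1 (fail-walked)
pos 40 'b': at 10  emit P1@[40:40],P3@[39:40]
pos 41 'c': at 1 (fail-walked)
pos 42 'c': at 1 (fail-walked)
pos 43 'a': at 2
pos 44 'c': at 3
pos 45 'c': at 4
pos 46 'c': at 5  emit P0@[42:46],P4@[43:46]
pos 47 'a': at 2 (fail-walked)
pos 48 'a': at 8 (fail-walked)
pos 49 'a': at 9  emit P2@[47:49]
pos 50 'a': at 9 (fail-walked)  emit P2@[48:50]
pos 51 'a': at 9 (fail-walked)  emit P2@[49:51]
pos 52 'c': at 11 (fail-walked)
pos 53 'c': at 12
pos 54 'b': at 10 (fail-walked)  emit P1@[54:54],P3@[53:54]
pos 55 'c': at 1 (fail-walked)
pos 56 'b': at 10  emit P1@[56:56],P3@[55:56]
pos 57 'c': at 1 (fail-walked)
pos 58 'b': at 10  emit P1@[58:58],P3@[57:58]
pos 59 'b': at 6 (fail-walked)  emit P1@[59:59]
pos 60 'a': at 7 (fail-walked)
pos 61 'a': at 8
pos 62 'b': at 6 (fail-walked)  emit P1@[62:62]
pos 63 'c': at 1 (fail-walked)
pos 64 'a': at 2
pos 65 'c': at 3
pos 66 'c': at 4
pos 67 'c': at 5  emit P0@[63:67],P4@[64:67]
pos 68 'b': at 10 (fail-walked)  emit P1@[68:68],P3@[67:68]
pos 69 'a': at 7 (fail-walked)
pos 70 'c': at 11
pos 71 'c': at 12
pos 72 'c': at 13  emit P4@[69:72]

Result: [[2,2],[4,1],[4,3],[5,1],[8,2],[13,0],[13,4],[16,1],[16,3],[18,1],[18,3],[22,4],[23,1],[23,3],[26,2],[27,2],[28,2],[29,2],[30,2],[33,1],[33,3],[36,2],[37,2],[38,1],[40,1],[40,3],[46,0],[46,4],[49,2],[50,2],[51,2],[54,1],[54,3],[56,1],[56,3],[58,1],[58,3],[59,1],[62,1],[67,0],[67,4],[68,1],[68,3],[72,4]]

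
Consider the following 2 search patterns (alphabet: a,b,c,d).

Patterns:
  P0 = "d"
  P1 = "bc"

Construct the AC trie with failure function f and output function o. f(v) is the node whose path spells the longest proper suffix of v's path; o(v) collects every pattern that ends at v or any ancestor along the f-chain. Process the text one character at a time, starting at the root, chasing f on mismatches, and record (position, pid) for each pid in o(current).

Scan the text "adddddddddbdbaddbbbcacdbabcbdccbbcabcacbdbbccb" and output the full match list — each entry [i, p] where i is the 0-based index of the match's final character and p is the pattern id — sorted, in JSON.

Construct AC machine:
Trie (insert patterns):
  0='ε' goto b→2 d→1
  1='d' goto ·  ←P0
  2='b' goto c→3
  3='bc' goto ·  ←P1

BFS fail/out derivation:
  fail(1) 'd': from fail(0)=0 chase 'd': 0 ⇒ 0;  out={0}∪out(0)={0}
  fail(2) 'b': from fail(0)=0 chase 'b': 0 ⇒ 0;  out=∅∪out(0)=∅
  fail(3) 'bc': from fail(2)=0 chase 'c': 0 ⇒ 0;  out={1}∪out(0)={1}

Text stream:
i=0 'a': node 0→0
i=1 'd': node 0→1  → match P0@[1:1]
i=2 'd': node 1→1 ·f  → match P0@[2:2]
i=3 'd': node 1→1 ·f  → match P0@[3:3]
i=4 'd': node 1→1 ·f  → match P0@[4:4]
i=5 'd': node 1→1 ·f  → match P0@[5:5]
i=6 'd': node 1→1 ·f  → match P0@[6:6]
i=7 'd': node 1→1 ·f  → match P0@[7:7]
i=8 'd': node 1→1 ·f  → match P0@[8:8]
i=9 'd': node 1→1 ·f  → match P0@[9:9]
i=10 'b': node 1→2 ·f
i=11 'd': node 2→1 ·f  → match P0@[11:11]
i=12 'b': node 1→2 ·f
i=13 'a': node 2→0 ·f
i=14 'd': node 0→1  → match P0@[14:14]
i=15 'd': node 1→1 ·f  → match P0@[15:15]
i=16 'b': node 1→2 ·f
i=17 'b': node 2→2 ·f
i=18 'b': node 2→2 ·f
i=19 'c': node 2→3  → match P1@[18:19]
i=20 'a': node 3→0 ·f
i=21 'c': node 0→0
i=22 'd': node 0→1  → match P0@[22:22]
i=23 'b': node 1→2 ·f
i=24 'a': node 2→0 ·f
i=25 'b': node 0→2
i=26 'c': node 2→3  → match P1@[25:26]
i=27 'b': node 3→2 ·f
i=28 'd': node 2→1 ·f  → match P0@[28:28]
i=29 'c': node 1→0 ·f
i=30 'c': node 0→0
i=31 'b': node 0→2
i=32 'b': node 2→2 ·f
i=33 'c': node 2→3  → match P1@[32:33]
i=34 'a': node 3→0 ·f
i=35 'b': node 0→2
i=36 'c': node 2→3  → match P1@[35:36]
i=37 'a': node 3→0 ·f
i=38 'c': node 0→0
i=39 'b': node 0→2
i=40 'd': node 2→1 ·f  → match P0@[40:40]
i=41 'b': node 1→2 ·f
i=42 'b': node 2→2 ·f
i=43 'c': node 2→3  → match P1@[42:43]
i=44 'c': node 3→0 ·f
i=45 'b': node 0→2

All matches (sorted): [[1,0],[2,0],[3,0],[4,0],[5,0],[6,0],[7,0],[8,0],[9,0],[11,0],[14,0],[15,0],[19,1],[22,0],[26,1],[28,0],[33,1],[36,1],[40,0],[43,1]]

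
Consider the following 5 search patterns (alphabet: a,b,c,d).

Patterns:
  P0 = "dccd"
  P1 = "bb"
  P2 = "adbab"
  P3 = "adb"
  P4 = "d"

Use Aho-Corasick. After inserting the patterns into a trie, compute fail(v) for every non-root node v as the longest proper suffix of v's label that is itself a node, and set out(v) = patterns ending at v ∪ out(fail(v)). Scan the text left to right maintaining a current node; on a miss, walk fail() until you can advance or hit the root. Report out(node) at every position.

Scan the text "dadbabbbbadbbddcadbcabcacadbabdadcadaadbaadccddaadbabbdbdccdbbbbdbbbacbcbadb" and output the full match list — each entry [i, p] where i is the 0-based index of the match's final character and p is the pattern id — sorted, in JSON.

Construct AC machine:
Trie nodes:
  0='ε' goto a→7 b→5 d→1
  1='d' goto c→2  ←P4
  2='dc' goto c→3
  3='dcc' goto d→4
  4='dccd' goto ·  ←P0
  5='b' goto b→6
  6='bb' goto ·  ←P1
  7='a' goto d→8
  8='ad' goto b→9
  9='adb' goto a→10  ←P3
  10='adba' goto b→11
  11='adbab' goto ·  ←P2

BFS fail/out derivation:
  fail(1) 'd': from fail(0)=0 chase 'd': 0 ⇒ 0;  out={4}∪out(0)={4}
  fail(5) 'b': from fail(0)=0 chase 'b': 0 ⇒ 0;  out=∅∪out(0)=∅
  fail(7) 'a': from fail(0)=0 chase 'a': 0 ⇒ 0;  out=∅∪out(0)=∅
  fail(2) 'dc': from fail(1)=0 chase 'c': 0 ⇒ 0;  out=∅∪out(0)=∅
  fail(6) 'bb': from fail(5)=0 chase 'b': 0 ⇒ 5;  out={1}∪out(5)={1}
  fail(8) 'ad': from fail(7)=0 chase 'd': 0 ⇒ 1;  out=∅∪out(1)={4}
  fail(3) 'dcc': from fail(2)=0 chase 'c': 0 ⇒ 0;  out=∅∪out(0)=∅
  fail(9) 'adb': from fail(8)=1 chase 'b': 1→0 ⇒ 5;  out={3}∪out(5)={3}
  fail(4) 'dccd': from fail(3)=0 chase 'd': 0 ⇒ 1;  out={0}∪out(1)={0,4}
  fail(10) 'adba': from fail(9)=5 chase 'a': 5→0 ⇒ 7;  out=∅∪out(7)=∅
  fail(11) 'adbab': from fail(10)=7 chase 'b': 7→0 ⇒ 5;  out={2}∪out(5)={2}

Run:
pos 0 'd': at 1  → match P4@[0:0]
pos 1 'a': at 7 (fail-walked)
pos 2 'd': at 8  → match P4@[2:2]
pos 3 'b': at 9  → match P3@[1:3]
pos 4 'a': at 10
pos 5 'b': at 11  → match P2@[1:5]
pos 6 'b': at 6 (fail-walked)  → match P1@[5:6]
pos 7 'b': at 6 (fail-walked)  → match P1@[6:7]
pos 8 'b': at 6 (fail-walked)  → match P1@[7:8]
pos 9 'a': at 7 (fail-walked)
pos 10 'd': at 8  → match P4@[10:10]
pos 11 'b': at 9  → match P3@[9:11]
pos 12 'b': at 6 (fail-walked)  → match P1@[11:12]
pos 13 'd': at 1 (fail-walked)  → match P4@[13:13]
pos 14 'd': at 1 (fail-walked)  → match P4@[14:14]
pos 15 'c': at 2
pos 16 'a': at 7 (fail-walked)
pos 17 'd': at 8  → match P4@[17:17]
pos 18 'b': at 9  → match P3@[16:18]
pos 19 'c': at 0 (fail-walked)
pos 20 'a': at 7
pos 21 'b': at 5 (fail-walked)
pos 22 'c': at 0 (fail-walked)
pos 23 'a': at 7
pos 24 'c': at 0 (fail-walked)
pos 25 'a': at 7
pos 26 'd': at 8  → match P4@[26:26]
pos 27 'b': at 9  → match P3@[25:27]
pos 28 'a': at 10
pos 29 'b': at 11  → match P2@[25:29]
pos 30 'd': at 1 (fail-walked)  → match P4@[30:30]
pos 31 'a': at 7 (fail-walked)
pos 32 'd': at 8  → match P4@[32:32]
pos 33 'c': at 2 (fail-walked)
pos 34 'a': at 7 (fail-walked)
pos 35 'd': at 8  → match P4@[35:35]
pos 36 'a': at 7 (fail-walked)
pos 37 'a': at 7 (fail-walked)
pos 38 'd': at 8  → match P4@[38:38]
pos 39 'b': at 9  → match P3@[37:39]
pos 40 'a': at 10
pos 41 'a': at 7 (fail-walked)
pos 42 'd': at 8  → match P4@[42:42]
pos 43 'c': at 2 (fail-walked)
pos 44 'c': at 3
pos 45 'd': at 4  → match P0@[42:45],P4@[45:45]
pos 46 'd': at 1 (fail-walked)  → match P4@[46:46]
pos 47 'a': at 7 (fail-walked)
pos 48 'a': at 7 (fail-walked)
pos 49 'd': at 8  → match P4@[49:49]
pos 50 'b': at 9  → match P3@[48:50]
pos 51 'a': at 10
pos 52 'b': at 11  → match P2@[48:52]
pos 53 'b': at 6 (fail-walked)  → match P1@[52:53]
pos 54 'd': at 1 (fail-walked)  → match P4@[54:54]
pos 55 'b': at 5 (fail-walked)
pos 56 'd': at 1 (fail-walked)  → match P4@[56:56]
pos 57 'c': at 2
pos 58 'c': at 3
pos 59 'd': at 4  → match P0@[56:59],P4@[59:59]
pos 60 'b': at 5 (fail-walked)
pos 61 'b': at 6  → match P1@[60:61]
pos 62 'b': at 6 (fail-walked)  → match P1@[61:62]
pos 63 'b': at 6 (fail-walked)  → match P1@[62:63]
pos 64 'd': at 1 (fail-walked)  → match P4@[64:64]
pos 65 'b': at 5 (fail-walked)
pos 66 'b': at 6  → match P1@[65:66]
pos 67 'b': at 6 (fail-walked)  → match P1@[66:67]
pos 68 'a': at 7 (fail-walked)
pos 69 'c': at 0 (fail-walked)
pos 70 'b': at 5
pos 71 'c': at 0 (fail-walked)
pos 72 'b': at 5
pos 73 'a': at 7 (fail-walked)
pos 74 'd': at 8  → match P4@[74:74]
pos 75 'b': at 9  → match P3@[73:75]

All matches (sorted): [[0,4],[2,4],[3,3],[5,2],[6,1],[7,1],[8,1],[10,4],[11,3],[12,1],[13,4],[14,4],[17,4],[18,3],[26,4],[27,3],[29,2],[30,4],[32,4],[35,4],[38,4],[39,3],[42,4],[45,0],[45,4],[46,4],[49,4],[50,3],[52,2],[53,1],[54,4],[56,4],[59,0],[59,4],[61,1],[62,1],[63,1],[64,4],[66,1],[67,1],[74,4],[75,3]]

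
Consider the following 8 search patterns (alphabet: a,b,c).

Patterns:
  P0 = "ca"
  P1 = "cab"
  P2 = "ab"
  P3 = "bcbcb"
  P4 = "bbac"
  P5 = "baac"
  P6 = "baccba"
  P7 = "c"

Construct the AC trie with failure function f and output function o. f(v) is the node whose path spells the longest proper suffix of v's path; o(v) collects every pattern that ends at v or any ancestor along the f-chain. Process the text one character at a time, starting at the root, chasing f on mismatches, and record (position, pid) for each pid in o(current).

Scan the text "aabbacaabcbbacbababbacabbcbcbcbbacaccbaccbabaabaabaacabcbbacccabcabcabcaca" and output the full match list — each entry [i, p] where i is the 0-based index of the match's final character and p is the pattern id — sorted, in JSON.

Build:
Trie (insert patterns):
  n0 'ε': a→4 b→6 c→1
  n1 'c': a→2  ←P7
  n2 'ca': b→3  ←P0
  n3 'cab': ·  ←P1
  n4 'a': b→5
  n5 'ab': ·  ←P2
  n6 'b': a→14 b→11 c→7
  n7 'bc': b→8
  n8 'bcb': c→9
  n9 'bcbc': b→10
  n10 'bcbcb': ·  ←P3
  n11 'bb': a→12
  n12 'bba': c→13
  n13 'bbac': ·  ←P4
  n14 'ba': a→15 c→17
  n15 'baa': c→16
  n16 'baac': ·  ←P5
  n17 'bac': c→18
  n18 'bacc': b→19
  n19 'baccb': a→20
  n20 'baccba': ·  ←P6

BFS fail/out derivation:
  fail(1) 'c': from fail(0)=0 chase 'c': 0 ⇒ 0;  out={7}∪out(0)={7}
  fail(4) 'a': from fail(0)=0 chase 'a': 0 ⇒ 0;  out=∅∪out(0)=∅
  fail(6) 'b': from fail(0)=0 chase 'b': 0 ⇒ 0;  out=∅∪out(0)=∅
  fail(2) 'ca': from fail(1)=0 chase 'a': 0 ⇒ 4;  out={0}∪out(4)={0}
  fail(5) 'ab': from fail(4)=0 chase 'b': 0 ⇒ 6;  out={2}∪out(6)={2}
  fail(7) 'bc': from fail(6)=0 chase 'c': 0 ⇒ 1;  out=∅∪out(1)={7}
  fail(11) 'bb': from fail(6)=0 chase 'b': 0 ⇒ 6;  out=∅∪out(6)=∅
  fail(14) 'ba': from fail(6)=0 chase 'a': 0 ⇒ 4;  out=∅∪out(4)=∅
  fail(3) 'cab': from fail(2)=4 chase 'b': 4 ⇒ 5;  out={1}∪out(5)={1,2}
  fail(8) 'bcb': from fail(7)=1 chase 'b': 1→0 ⇒ 6;  out=∅∪out(6)=∅
  fail(12) 'bba': from fail(11)=6 chase 'a': 6 ⇒ 14;  out=∅∪out(14)=∅
  fail(15) 'baa': from fail(14)=4 chase 'a': 4→0 ⇒ 4;  out=∅∪out(4)=∅
  fail(17) 'bac': from fail(14)=4 chase 'c': 4→0 ⇒ 1;  out=∅∪out(1)={7}
  fail(9) 'bcbc': from fail(8)=6 chase 'c': 6 ⇒ 7;  out=∅∪out(7)={7}
  fail(13) 'bbac': from fail(12)=14 chase 'c': 14 ⇒ 17;  out={4}∪out(17)={4,7}
  fail(16) 'baac': from fail(15)=4 chase 'c': 4→0 ⇒ 1;  out={5}∪out(1)={5,7}
  fail(18) 'bacc': from fail(17)=1 chase 'c': 1→0 ⇒ 1;  out=∅∪out(1)={7}
  fail(10) 'bcbcb': from fail(9)=7 chase 'b': 7 ⇒ 8;  out={3}∪out(8)={3}
  fail(19) 'baccb': from fail(18)=1 chase 'b': 1→0 ⇒ 6;  out=∅∪out(6)=∅
  fail(20) 'baccba': from fail(19)=6 chase 'a': 6 ⇒ 14;  out={6}∪out(14)={6}

Run:
[0] read 'a'  n0⇒n4
[1] read 'a'  n4⇒n4 (fail-walked)
[2] read 'b'  n4⇒n5  emit P2@[1:2]
[3] read 'b'  n5⇒n11 (fail-walked)
[4] read 'a'  n11⇒n12
[5] read 'c'  n12⇒n13  emit P4@[2:5],P7@[5:5]
[6] read 'a'  n13⇒n2 (fail-walked)  emit P0@[5:6]
[7] read 'a'  n2⇒n4 (fail-walked)
[8] read 'b'  n4⇒n5  emit P2@[7:8]
[9] read 'c'  n5⇒n7 (fail-walked)  emit P7@[9:9]
[10] read 'b'  n7⇒n8
[11] read 'b'  n8⇒n11 (fail-walked)
[12] read 'a'  n11⇒n12
[13] read 'c'  n12⇒n13  emit P4@[10:13],P7@[13:13]
[14] read 'b'  n13⇒n6 (fail-walked)
[15] read 'a'  n6⇒n14
[16] read 'b'  n14⇒n5 (fail-walked)  emit P2@[15:16]
[17] read 'a'  n5⇒n14 (fail-walked)
[18] read 'b'  n14⇒n5 (fail-walked)  emit P2@[17:18]
[19] read 'b'  n5⇒n11 (fail-walked)
[20] read 'a'  n11⇒n12
[21] read 'c'  n12⇒n13  emit P4@[18:21],P7@[21:21]
[22] read 'a'  n13⇒n2 (fail-walked)  emit P0@[21:22]
[23] read 'b'  n2⇒n3  emit P1@[21:23],P2@[22:23]
[24] read 'b'  n3⇒n11 (fail-walked)
[25] read 'c'  n11⇒n7 (fail-walked)  emit P7@[25:25]
[26] read 'b'  n7⇒n8
[27] read 'c'  n8⇒n9  emit P7@[27:27]
[28] read 'b'  n9⇒n10  emit P3@[24:28]
[29] read 'c'  n10⇒n9 (fail-walked)  emit P7@[29:29]
[30] read 'b'  n9⇒n10  emit P3@[26:30]
[31] read 'b'  n10⇒n11 (fail-walked)
[32] read 'a'  n11⇒n12
[33] read 'c'  n12⇒n13  emit P4@[30:33],P7@[33:33]
[34] read 'a'  n13⇒n2 (fail-walked)  emit P0@[33:34]
[35] read 'c'  n2⇒n1 (fail-walked)  emit P7@[35:35]
[36] read 'c'  n1⇒n1 (fail-walked)  emit P7@[36:36]
[37] read 'b'  n1⇒n6 (fail-walked)
[38] read 'a'  n6⇒n14
[39] read 'c'  n14⇒n17  emit P7@[39:39]
[40] read 'c'  n17⇒n18  emit P7@[40:40]
[41] read 'b'  n18⇒n19
[42] read 'a'  n19⇒n20  emit P6@[37:42]
[43] read 'b'  n20⇒n5 (fail-walked)  emit P2@[42:43]
[44] read 'a'  n5⇒n14 (fail-walked)
[45] read 'a'  n14⇒n15
[46] read 'b'  n15⇒n5 (fail-walked)  emit P2@[45:46]
[47] read 'a'  n5⇒n14 (fail-walked)
[48] read 'a'  n14⇒n15
[49] read 'b'  n15⇒n5 (fail-walked)  emit P2@[48:49]
[50] read 'a'  n5⇒n14 (fail-walked)
[51] read 'a'  n14⇒n15
[52] read 'c'  n15⇒n16  emit P5@[49:52],P7@[52:52]
[53] read 'a'  n16⇒n2 (fail-walked)  emit P0@[52:53]
[54] read 'b'  n2⇒n3  emit P1@[52:54],P2@[53:54]
[55] read 'c'  n3⇒n7 (fail-walked)  emit P7@[55:55]
[56] read 'b'  n7⇒n8
[57] read 'b'  n8⇒n11 (fail-walked)
[58] read 'a'  n11⇒n12
[59] read 'c'  n12⇒n13  emit P4@[56:59],P7@[59:59]
[60] read 'c'  n13⇒n18 (fail-walked)  emit P7@[60:60]
[61] read 'c'  n18⇒n1 (fail-walked)  emit P7@[61:61]
[62] read 'a'  n1⇒n2  emit P0@[61:62]
[63] read 'b'  n2⇒n3  emit P1@[61:63],P2@[62:63]
[64] read 'c'  n3⇒n7 (fail-walked)  emit P7@[64:64]
[65] read 'a'  n7⇒n2 (fail-walked)  emit P0@[64:65]
[66] read 'b'  n2⇒n3  emit P1@[64:66],P2@[65:66]
[67] read 'c'  n3⇒n7 (fail-walked)  emit P7@[67:67]
[68] read 'a'  n7⇒n2 (fail-walked)  emit P0@[67:68]
[69] read 'b'  n2⇒n3  emit P1@[67:69],P2@[68:69]
[70] read 'c'  n3⇒n7 (fail-walked)  emit P7@[70:70]
[71] read 'a'  n7⇒n2 (fail-walked)  emit P0@[70:71]
[72] read 'c'  n2⇒n1 (fail-walked)  emit P7@[72:72]
[73] read 'a'  n1⇒n2  emit P0@[72:73]

All matches (sorted): [[2,2],[5,4],[5,7],[6,0],[8,2],[9,7],[13,4],[13,7],[16,2],[18,2],[21,4],[21,7],[22,0],[23,1],[23,2],[25,7],[27,7],[28,3],[29,7],[30,3],[33,4],[33,7],[34,0],[35,7],[36,7],[39,7],[40,7],[42,6],[43,2],[46,2],[49,2],[52,5],[52,7],[53,0],[54,1],[54,2],[55,7],[59,4],[59,7],[60,7],[61,7],[62,0],[63,1],[63,2],[64,7],[65,0],[66,1],[66,2],[67,7],[68,0],[69,1],[69,2],[70,7],[71,0],[72,7],[73,0]]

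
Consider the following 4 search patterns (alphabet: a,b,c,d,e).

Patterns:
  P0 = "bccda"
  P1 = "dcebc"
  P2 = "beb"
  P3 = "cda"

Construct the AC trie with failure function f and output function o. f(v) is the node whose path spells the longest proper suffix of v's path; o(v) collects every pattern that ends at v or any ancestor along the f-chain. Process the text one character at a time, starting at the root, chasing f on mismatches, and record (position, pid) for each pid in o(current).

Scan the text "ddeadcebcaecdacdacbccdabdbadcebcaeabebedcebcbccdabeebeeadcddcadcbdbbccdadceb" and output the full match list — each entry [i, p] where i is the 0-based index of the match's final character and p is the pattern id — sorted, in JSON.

Build:
Trie nodes:
  n0 'ε': b→1 c→13 d→6
  n1 'b': c→2 e→11
  n2 'bc': c→3
  n3 'bcc': d→4
  n4 'bccd': a→5
  n5 'bccda': ·  ←P0
  n6 'd': c→7
  n7 'dc': e→8
  n8 'dce': b→9
  n9 'dceb': c→10
  n10 'dcebc': ·  ←P1
  n11 'be': b→12
  n12 'beb': ·  ←P2
  n13 'c': d→14
  n14 'cd': a→15
  n15 'cda': ·  ←P3

BFS fail/out derivation:
  n1('b'): parent n0 fail=0; on 'b' 0 → fail=0;  out ∅∪∅=∅
  n6('d'): parent n0 fail=0; on 'd' 0 → fail=0;  out ∅∪∅=∅
  n13('c'): parent n0 fail=0; on 'c' 0 → fail=0;  out ∅∪∅=∅
  n2('bc'): parent n1 fail=0; on 'c' 0 → fail=13;  out ∅∪∅=∅
  n7('dc'): parent n6 fail=0; on 'c' 0 → fail=13;  out ∅∪∅=∅
  n11('be'): parent n1 fail=0; on 'e' 0 → fail=0;  out ∅∪∅=∅
  n14('cd'): parent n13 fail=0; on 'd' 0 → fail=6;  out ∅∪∅=∅
  n3('bcc'): parent n2 fail=13; on 'c' 13→0 → fail=13;  out ∅∪∅=∅
  n8('dce'): parent n7 fail=13; on 'e' 13→0 → fail=0;  out ∅∪∅=∅
  n12('beb'): parent n11 fail=0; on 'b' 0 → fail=1;  out {2}∪∅={2}
  n15('cda'): parent n14 fail=6; on 'a' 6→0 → fail=0;  out {3}∪∅={3}
  n4('bccd'): parent n3 fail=13; on 'd' 13 → fail=14;  out ∅∪∅=∅
  n9('dceb'): parent n8 fail=0; on 'b' 0 → fail=1;  out ∅∪∅=∅
  n5('bccda'): parent n4 fail=14; on 'a' 14 → fail=15;  out {0}∪{3}={0,3}
  n10('dcebc'): parent n9 fail=1; on 'c' 1 → fail=2;  out {1}∪∅={1}

Text stream:
[0] read 'd'  n0⇒n6
[1] read 'd'  n6⇒n6 ·f
[2] read 'e'  n6⇒n0 ·f
[3] read 'a'  n0⇒n0
[4] read 'd'  n0⇒n6
[5] read 'c'  n6⇒n7
[6] read 'e'  n7⇒n8
[7] read 'b'  n8⇒n9
[8] read 'c'  n9⇒n10  ** P1@[4:8]
[9] read 'a'  n10⇒n0 ·f
[10] read 'e'  n0⇒n0
[11] read 'c'  n0⇒n13
[12] read 'd'  n13⇒n14
[13] read 'a'  n14⇒n15  ** P3@[11:13]
[14] read 'c'  n15⇒n13 ·f
[15] read 'd'  n13⇒n14
[16] read 'a'  n14⇒n15  ** P3@[14:16]
[17] read 'c'  n15⇒n13 ·f
[18] read 'b'  n13⇒n1 ·f
[19] read 'c'  n1⇒n2
[20] read 'c'  n2⇒n3
[21] read 'd'  n3⇒n4
[22] read 'a'  n4⇒n5  ** P0@[18:22],P3@[20:22]
[23] read 'b'  n5⇒n1 ·f
[24] read 'd'  n1⇒n6 ·f
[25] read 'b'  n6⇒n1 ·f
[26] read 'a'  n1⇒n0 ·f
[27] read 'd'  n0⇒n6
[28] read 'c'  n6⇒n7
[29] read 'e'  n7⇒n8
[30] read 'b'  n8⇒n9
[31] read 'c'  n9⇒n10  ** P1@[27:31]
[32] read 'a'  n10⇒n0 ·f
[33] read 'e'  n0⇒n0
[34] read 'a'  n0⇒n0
[35] read 'b'  n0⇒n1
[36] read 'e'  n1⇒n11
[37] read 'b'  n11⇒n12  ** P2@[35:37]
[38] read 'e'  n12⇒n11 ·f
[39] read 'd'  n11⇒n6 ·f
[40] read 'c'  n6⇒n7
[41] read 'e'  n7⇒n8
[42] read 'b'  n8⇒n9
[43] read 'c'  n9⇒n10  ** P1@[39:43]
[44] read 'b'  n10⇒n1 ·f
[45] read 'c'  n1⇒n2
[46] read 'c'  n2⇒n3
[47] read 'd'  n3⇒n4
[48] read 'a'  n4⇒n5  ** P0@[44:48],P3@[46:48]
[49] read 'b'  n5⇒n1 ·f
[50] read 'e'  n1⇒n11
[51] read 'e'  n11⇒n0 ·f
[52] read 'b'  n0⇒n1
[53] read 'e'  n1⇒n11
[54] read 'e'  n11⇒n0 ·f
[55] read 'a'  n0⇒n0
[56] read 'd'  n0⇒n6
[57] read 'c'  n6⇒n7
[58] read 'd'  n7⇒n14 ·f
[59] read 'd'  n14⇒n6 ·f
[60] read 'c'  n6⇒n7
[61] read 'a'  n7⇒n0 ·f
[62] read 'd'  n0⇒n6
[63] read 'c'  n6⇒n7
[64] read 'b'  n7⇒n1 ·f
[65] read 'd'  n1⇒n6 ·f
[66] read 'b'  n6⇒n1 ·f
[67] read 'b'  n1⇒n1 ·f
[68] read 'c'  n1⇒n2
[69] read 'c'  n2⇒n3
[70] read 'd'  n3⇒n4
[71] read 'a'  n4⇒n5  ** P0@[67:71],P3@[69:71]
[72] read 'd'  n5⇒n6 ·f
[73] read 'c'  n6⇒n7
[74] read 'e'  n7⇒n8
[75] read 'b'  n8⇒n9

Result: [[8,1],[13,3],[16,3],[22,0],[22,3],[31,1],[37,2],[43,1],[48,0],[48,3],[71,0],[71,3]]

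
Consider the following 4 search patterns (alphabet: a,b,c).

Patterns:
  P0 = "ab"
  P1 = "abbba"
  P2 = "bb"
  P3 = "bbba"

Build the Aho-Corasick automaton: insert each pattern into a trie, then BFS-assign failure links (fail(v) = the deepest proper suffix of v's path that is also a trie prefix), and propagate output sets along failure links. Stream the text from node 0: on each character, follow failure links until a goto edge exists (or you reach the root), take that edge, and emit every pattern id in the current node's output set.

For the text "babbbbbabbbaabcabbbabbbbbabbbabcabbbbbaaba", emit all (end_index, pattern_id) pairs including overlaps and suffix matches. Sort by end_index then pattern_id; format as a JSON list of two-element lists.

Construct AC machine:
Trie nodes:
  n0 'ε': a→1 b→6
  n1 'a': b→2
  n2 'ab': b→3  [P0 ends]
  n3 'abb': b→4
  n4 'abbb': a→5
  n5 'abbba': ·  [P1 ends]
  n6 'b': b→7
  n7 'bb': b→8  [P2 ends]
  n8 'bbb': a→9
  n9 'bbba': ·  [P3 ends]

Failure links (BFS by depth):
  fail(1) 'a': from fail(0)=0 chase 'a': 0 ⇒ 0;  out=∅∪out(0)=∅
  fail(6) 'b': from fail(0)=0 chase 'b': 0 ⇒ 0;  out=∅∪out(0)=∅
  fail(2) 'ab': from fail(1)=0 chase 'b': 0 ⇒ 6;  out={0}∪out(6)={0}
  fail(7) 'bb': from fail(6)=0 chase 'b': 0 ⇒ 6;  out={2}∪out(6)={2}
  fail(3) 'abb': from fail(2)=6 chase 'b': 6 ⇒ 7;  out=∅∪out(7)={2}
  fail(8) 'bbb': from fail(7)=6 chase 'b': 6 ⇒ 7;  out=∅∪out(7)={2}
  fail(4) 'abbb': from fail(3)=7 chase 'b': 7 ⇒ 8;  out=∅∪out(8)={2}
  fail(9) 'bbba': from fail(8)=7 chase 'a': 7→6→0 ⇒ 1;  out={3}∪out(1)={3}
  fail(5) 'abbba': from fail(4)=8 chase 'a': 8 ⇒ 9;  out={1}∪out(9)={1,3}

Scan:
pos 0 'b': at 6
pos 1 'a': at 1 ·f
pos 2 'b': at 2  ** P0@[1:2]
pos 3 'b': at 3  ** P2@[2:3]
pos 4 'b': at 4  ** P2@[3:4]
pos 5 'b': at 8 ·f  ** P2@[4:5]
pos 6 'b': at 8 ·f  ** P2@[5:6]
pos 7 'a': at 9  ** P3@[4:7]
pos 8 'b': at 2 ·f  ** P0@[7:8]
pos 9 'b': at 3  ** P2@[8:9]
pos 10 'b': at 4  ** P2@[9:10]
pos 11 'a': at 5  ** P1@[7:11],P3@[8:11]
pos 12 'a': at 1 ·f
pos 13 'b': at 2  ** P0@[12:13]
pos 14 'c': at 0 ·f
pos 15 'a': at 1
pos 16 'b': at 2  ** P0@[15:16]
pos 17 'b': at 3  ** P2@[16:17]
pos 18 'b': at 4  ** P2@[17:18]
pos 19 'a': at 5  ** P1@[15:19],P3@[16:19]
pos 20 'b': at 2 ·f  ** P0@[19:20]
pos 21 'b': at 3  ** P2@[20:21]
pos 22 'b': at 4  ** P2@[21:22]
pos 23 'b': at 8 ·f  ** P2@[22:23]
pos 24 'b': at 8 ·f  ** P2@[23:24]
pos 25 'a': at 9  ** P3@[22:25]
pos 26 'b': at 2 ·f  ** P0@[25:26]
pos 27 'b': at 3  ** P2@[26:27]
pos 28 'b': at 4  ** P2@[27:28]
pos 29 'a': at 5  ** P1@[25:29],P3@[26:29]
pos 30 'b': at 2 ·f  ** P0@[29:30]
pos 31 'c': at 0 ·f
pos 32 'a': at 1
pos 33 'b': at 2  ** P0@[32:33]
pos 34 'b': at 3  ** P2@[33:34]
pos 35 'b': at 4  ** P2@[34:35]
pos 36 'b': at 8 ·f  ** P2@[35:36]
pos 37 'b': at 8 ·f  ** P2@[36:37]
pos 38 'a': at 9  ** P3@[35:38]
pos 39 'a': at 1 ·f
pos 40 'b': at 2  ** P0@[39:40]
pos 41 'a': at 1 ·f

Result: [[2,0],[3,2],[4,2],[5,2],[6,2],[7,3],[8,0],[9,2],[10,2],[11,1],[11,3],[13,0],[16,0],[17,2],[18,2],[19,1],[19,3],[20,0],[21,2],[22,2],[23,2],[24,2],[25,3],[26,0],[27,2],[28,2],[29,1],[29,3],[30,0],[33,0],[34,2],[35,2],[36,2],[37,2],[38,3],[40,0]]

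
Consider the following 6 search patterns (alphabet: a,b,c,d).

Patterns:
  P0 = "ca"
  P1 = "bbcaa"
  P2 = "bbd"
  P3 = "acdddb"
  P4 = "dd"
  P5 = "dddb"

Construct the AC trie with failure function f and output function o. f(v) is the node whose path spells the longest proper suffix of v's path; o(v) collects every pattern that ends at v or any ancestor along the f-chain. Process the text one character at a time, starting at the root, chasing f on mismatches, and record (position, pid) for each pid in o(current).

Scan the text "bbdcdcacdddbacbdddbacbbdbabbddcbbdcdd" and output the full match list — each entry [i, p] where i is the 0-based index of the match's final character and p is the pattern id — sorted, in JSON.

Build automaton:
Trie nodes:
  n0 'ε': a→9 b→3 c→1 d→15
  n1 'c': a→2
  n2 'ca': ·  [P0 ends]
  n3 'b': b→4
  n4 'bb': c→5 d→8
  n5 'bbc': a→6
  n6 'bbca': a→7
  n7 'bbcaa': ·  [P1 ends]
  n8 'bbd': ·  [P2 ends]
  n9 'a': c→10
  n10 'ac': d→11
  n11 'acd': d→12
  n12 'acdd': d→13
  n13 'acddd': b→14
  n14 'acdddb': ·  [P3 ends]
  n15 'd': d→16
  n16 'dd': d→17  [P4 ends]
  n17 'ddd': b→18
  n18 'dddb': ·  [P5 ends]

BFS fail/out derivation:
  fail(1) 'c': from fail(0)=0 chase 'c': 0 ⇒ 0;  out=∅∪out(0)=∅
  fail(3) 'b': from fail(0)=0 chase 'b': 0 ⇒ 0;  out=∅∪out(0)=∅
  fail(9) 'a': from fail(0)=0 chase 'a': 0 ⇒ 0;  out=∅∪out(0)=∅
  fail(15) 'd': from fail(0)=0 chase 'd': 0 ⇒ 0;  out=∅∪out(0)=∅
  fail(2) 'ca': from fail(1)=0 chase 'a': 0 ⇒ 9;  out={0}∪out(9)={0}
  fail(4) 'bb': from fail(3)=0 chase 'b': 0 ⇒ 3;  out=∅∪out(3)=∅
  fail(10) 'ac': from fail(9)=0 chase 'c': 0 ⇒ 1;  out=∅∪out(1)=∅
  fail(16) 'dd': from fail(15)=0 chase 'd': 0 ⇒ 15;  out={4}∪out(15)={4}
  fail(5) 'bbc': from fail(4)=3 chase 'c': 3→0 ⇒ 1;  out=∅∪out(1)=∅
  fail(8) 'bbd': from fail(4)=3 chase 'd': 3→0 ⇒ 15;  out={2}∪out(15)={2}
  fail(11) 'acd': from fail(10)=1 chase 'd': 1→0 ⇒ 15;  out=∅∪out(15)=∅
  fail(17) 'ddd': from fail(16)=15 chase 'd': 15 ⇒ 16;  out=∅∪out(16)={4}
  fail(6) 'bbca': from fail(5)=1 chase 'a': 1 ⇒ 2;  out=∅∪out(2)={0}
  fail(12) 'acdd': from fail(11)=15 chase 'd': 15 ⇒ 16;  out=∅∪out(16)={4}
  fail(18) 'dddb': from fail(17)=16 chase 'b': 16→15→0 ⇒ 3;  out={5}∪out(3)={5}
  fail(7) 'bbcaa': from fail(6)=2 chase 'a': 2→9→0 ⇒ 9;  out={1}∪out(9)={1}
  fail(13) 'acddd': from fail(12)=16 chase 'd': 16 ⇒ 17;  out=∅∪out(17)={4}
  fail(14) 'acdddb': from fail(13)=17 chase 'b': 17 ⇒ 18;  out={3}∪out(18)={3,5}

Scan:
i=0 'b': node 0→3
i=1 'b': node 3→4
i=2 'd': node 4→8  ** P2@[0:2]
i=3 'c': node 8→1 (via fail)
i=4 'd': node 1→15 (via fail)
i=5 'c': node 15→1 (via fail)
i=6 'a': node 1→2  ** P0@[5:6]
i=7 'c': node 2→10 (via fail)
i=8 'd': node 10→11
i=9 'd': node 11→12  ** P4@[8:9]
i=10 'd': node 12→13  ** P4@[9:10]
i=11 'b': node 13→14  ** P3@[6:11],P5@[8:11]
i=12 'a': node 14→9 (via fail)
i=13 'c': node 9→10
i=14 'b': node 10→3 (via fail)
i=15 'd': node 3→15 (via fail)
i=16 'd': node 15→16  ** P4@[15:16]
i=17 'd': node 16→17  ** P4@[16:17]
i=18 'b': node 17→18  ** P5@[15:18]
i=19 'a': node 18→9 (via fail)
i=20 'c': node 9→10
i=21 'b': node 10→3 (via fail)
i=22 'b': node 3→4
i=23 'd': node 4→8  ** P2@[21:23]
i=24 'b': node 8→3 (via fail)
i=25 'a': node 3→9 (via fail)
i=26 'b': node 9→3 (via fail)
i=27 'b': node 3→4
i=28 'd': node 4→8  ** P2@[26:28]
i=29 'd': node 8→16 (via fail)  ** P4@[28:29]
i=30 'c': node 16→1 (via fail)
i=31 'b': node 1→3 (via fail)
i=32 'b': node 3→4
i=33 'd': node 4→8  ** P2@[31:33]
i=34 'c': node 8→1 (via fail)
i=35 'd': node 1→15 (via fail)
i=36 'd': node 15→16  ** P4@[35:36]

Result: [[2,2],[6,0],[9,4],[10,4],[11,3],[11,5],[16,4],[17,4],[18,5],[23,2],[28,2],[29,4],[33,2],[36,4]]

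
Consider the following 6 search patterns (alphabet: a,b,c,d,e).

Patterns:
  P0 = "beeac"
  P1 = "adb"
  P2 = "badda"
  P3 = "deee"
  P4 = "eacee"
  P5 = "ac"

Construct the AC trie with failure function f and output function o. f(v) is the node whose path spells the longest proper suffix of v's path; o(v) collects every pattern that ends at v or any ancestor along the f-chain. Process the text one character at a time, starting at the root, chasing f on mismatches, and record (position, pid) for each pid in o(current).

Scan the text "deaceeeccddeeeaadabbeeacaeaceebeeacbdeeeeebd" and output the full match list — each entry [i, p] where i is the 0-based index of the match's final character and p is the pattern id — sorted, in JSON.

Build:
Trie nodes:
  n0 'ε': a→6 b→1 d→13 e→17
  n1 'b': a→9 e→2
  n2 'be': e→3
  n3 'bee': a→4
  n4 'beea': c→5
  n5 'beeac': ·  ←P0
  n6 'a': c→22 d→7
  n7 'ad': b→8
  n8 'adb': ·  ←P1
  n9 'ba': d→10
  n10 'bad': d→11
  n11 'badd': a→12
  n12 'badda': ·  ←P2
  n13 'd': e→14
  n14 'de': e→15
  n15 'dee': e→16
  n16 'deee': ·  ←P3
  n17 'e': a→18
  n18 'ea': c→19
  n19 'eac': e→20
  n20 'eace': e→21
  n21 'eacee': ·  ←P4
  n22 'ac': ·  ←P5

BFS fail/out derivation:
  fail(1) 'b': from fail(0)=0 chase 'b': 0 ⇒ 0;  out=∅∪out(0)=∅
  fail(6) 'a': from fail(0)=0 chase 'a': 0 ⇒ 0;  out=∅∪out(0)=∅
  fail(13) 'd': from fail(0)=0 chase 'd': 0 ⇒ 0;  out=∅∪out(0)=∅
  fail(17) 'e': from fail(0)=0 chase 'e': 0 ⇒ 0;  out=∅∪out(0)=∅
  fail(2) 'be': from fail(1)=0 chase 'e': 0 ⇒ 17;  out=∅∪out(17)=∅
  fail(7) 'ad': from fail(6)=0 chase 'd': 0 ⇒ 13;  out=∅∪out(13)=∅
  fail(9) 'ba': from fail(1)=0 chase 'a': 0 ⇒ 6;  out=∅∪out(6)=∅
  fail(14) 'de': from fail(13)=0 chase 'e': 0 ⇒ 17;  out=∅∪out(17)=∅
  fail(18) 'ea': from fail(17)=0 chase 'a': 0 ⇒ 6;  out=∅∪out(6)=∅
  fail(22) 'ac': from fail(6)=0 chase 'c': 0 ⇒ 0;  out={5}∪out(0)={5}
  fail(3) 'bee': from fail(2)=17 chase 'e': 17→0 ⇒ 17;  out=∅∪out(17)=∅
  fail(8) 'adb': from fail(7)=13 chase 'b': 13→0 ⇒ 1;  out={1}∪out(1)={1}
  fail(10) 'bad': from fail(9)=6 chase 'd': 6 ⇒ 7;  out=∅∪out(7)=∅
  fail(15) 'dee': from fail(14)=17 chase 'e': 17→0 ⇒ 17;  out=∅∪out(17)=∅
  fail(19) 'eac': from fail(18)=6 chase 'c': 6 ⇒ 22;  out=∅∪out(22)={5}
  fail(4) 'beea': from fail(3)=17 chase 'a': 17 ⇒ 18;  out=∅∪out(18)=∅
  fail(11) 'badd': from fail(10)=7 chase 'd': 7→13→0 ⇒ 13;  out=∅∪out(13)=∅
  fail(16) 'deee': from fail(15)=17 chase 'e': 17→0 ⇒ 17;  out={3}∪out(17)={3}
  fail(20) 'eace': from fail(19)=22 chase 'e': 22→0 ⇒ 17;  out=∅∪out(17)=∅
  fail(5) 'beeac': from fail(4)=18 chase 'c': 18 ⇒ 19;  out={0}∪out(19)={0,5}
  fail(12) 'badda': from fail(11)=13 chase 'a': 13→0 ⇒ 6;  out={2}∪out(6)={2}
  fail(21) 'eacee': from fail(20)=17 chase 'e': 17→0 ⇒ 17;  out={4}∪out(17)={4}

Text stream:
pos 0 'd': at 13
pos 1 'e': at 14
pos 2 'a': at 18 (fail-walked)
pos 3 'c': at 19  emit P5@[2:3]
pos 4 'e': at 20
pos 5 'e': at 21  emit P4@[1:5]
pos 6 'e': at 17 (fail-walked)
pos 7 'c': at 0 (fail-walked)
pos 8 'c': at 0
pos 9 'd': at 13
pos 10 'd': at 13 (fail-walked)
pos 11 'e': at 14
pos 12 'e': at 15
pos 13 'e': at 16  emit P3@[10:13]
pos 14 'a': at 18 (fail-walked)
pos 15 'a': at 6 (fail-walked)
pos 16 'd': at 7
pos 17 'a': at 6 (fail-walked)
pos 18 'b': at 1 (fail-walked)
pos 19 'b': at 1 (fail-walked)
pos 20 'e': at 2
pos 21 'e': at 3
pos 22 'a': at 4
pos 23 'c': at 5  emit P0@[19:23],P5@[22:23]
pos 24 'a': at 6 (fail-walked)
pos 25 'e': at 17 (fail-walked)
pos 26 'a': at 18
pos 27 'c': at 19  emit P5@[26:27]
pos 28 'e': at 20
pos 29 'e': at 21  emit P4@[25:29]
pos 30 'b': at 1 (fail-walked)
pos 31 'e': at 2
pos 32 'e': at 3
pos 33 'a': at 4
pos 34 'c': at 5  emit P0@[30:34],P5@[33:34]
pos 35 'b': at 1 (fail-walked)
pos 36 'd': at 13 (fail-walked)
pos 37 'e': at 14
pos 38 'e': at 15
pos 39 'e': at 16  emit P3@[36:39]
pos 40 'e': at 17 (fail-walked)
pos 41 'e': at 17 (fail-walked)
pos 42 'b': at 1 (fail-walked)
pos 43 'd': at 13 (fail-walked)

All matches (sorted): [[3,5],[5,4],[13,3],[23,0],[23,5],[27,5],[29,4],[34,0],[34,5],[39,3]]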